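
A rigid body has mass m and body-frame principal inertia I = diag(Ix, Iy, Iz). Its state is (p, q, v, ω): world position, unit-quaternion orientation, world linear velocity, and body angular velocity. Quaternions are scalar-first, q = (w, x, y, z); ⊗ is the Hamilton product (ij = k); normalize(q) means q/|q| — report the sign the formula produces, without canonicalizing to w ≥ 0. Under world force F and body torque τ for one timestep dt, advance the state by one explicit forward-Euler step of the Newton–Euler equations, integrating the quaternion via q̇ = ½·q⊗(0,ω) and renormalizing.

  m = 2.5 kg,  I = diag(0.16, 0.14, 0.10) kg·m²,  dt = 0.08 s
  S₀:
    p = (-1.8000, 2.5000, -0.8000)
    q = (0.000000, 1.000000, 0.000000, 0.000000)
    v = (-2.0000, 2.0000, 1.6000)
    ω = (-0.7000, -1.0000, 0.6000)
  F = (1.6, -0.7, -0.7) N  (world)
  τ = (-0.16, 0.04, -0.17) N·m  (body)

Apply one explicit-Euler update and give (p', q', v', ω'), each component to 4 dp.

p + v·dt = (-1.9600, 2.6600, -0.6720)
new velocity v' = (-1.9488, 1.9776, 1.5776)
(τ − ω×Iω)/I = (-1.1500, 0.4657, -1.5600)
new body rate ω' = (-0.7920, -0.9627, 0.4752)
q⊗(0,ω) = (0.7000000, 0.0000000, -0.6000000, -1.0000000)
q' = normalize(q + ½dt·q⊗(0,ω)) = (0.0280, 0.9985, -0.0240, -0.0399)

p' = (-1.9600, 2.6600, -0.6720)
q' = (0.0280, 0.9985, -0.0240, -0.0399)
v' = (-1.9488, 1.9776, 1.5776)
ω' = (-0.7920, -0.9627, 0.4752)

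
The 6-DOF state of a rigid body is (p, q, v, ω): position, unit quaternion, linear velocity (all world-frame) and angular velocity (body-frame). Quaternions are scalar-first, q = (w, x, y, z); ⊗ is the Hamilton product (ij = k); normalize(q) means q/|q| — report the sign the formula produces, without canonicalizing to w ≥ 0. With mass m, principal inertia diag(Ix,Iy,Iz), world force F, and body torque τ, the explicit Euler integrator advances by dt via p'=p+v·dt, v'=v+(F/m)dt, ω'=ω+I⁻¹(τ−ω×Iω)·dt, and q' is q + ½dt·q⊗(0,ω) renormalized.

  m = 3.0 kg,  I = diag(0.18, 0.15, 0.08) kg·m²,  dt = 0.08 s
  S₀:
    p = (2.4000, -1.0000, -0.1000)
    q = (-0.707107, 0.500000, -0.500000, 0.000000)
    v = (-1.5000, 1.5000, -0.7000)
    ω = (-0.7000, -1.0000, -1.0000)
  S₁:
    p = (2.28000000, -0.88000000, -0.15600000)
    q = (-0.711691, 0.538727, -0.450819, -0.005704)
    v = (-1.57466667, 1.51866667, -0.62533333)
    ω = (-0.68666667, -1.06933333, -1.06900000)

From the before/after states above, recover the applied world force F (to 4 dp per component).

F = (-2.8000, 0.7000, 2.8000)

velocity change Δv = (-0.07466667, 0.01866667, 0.07466667)
F = m·Δv/dt = (-2.8000, 0.7000, 2.8000)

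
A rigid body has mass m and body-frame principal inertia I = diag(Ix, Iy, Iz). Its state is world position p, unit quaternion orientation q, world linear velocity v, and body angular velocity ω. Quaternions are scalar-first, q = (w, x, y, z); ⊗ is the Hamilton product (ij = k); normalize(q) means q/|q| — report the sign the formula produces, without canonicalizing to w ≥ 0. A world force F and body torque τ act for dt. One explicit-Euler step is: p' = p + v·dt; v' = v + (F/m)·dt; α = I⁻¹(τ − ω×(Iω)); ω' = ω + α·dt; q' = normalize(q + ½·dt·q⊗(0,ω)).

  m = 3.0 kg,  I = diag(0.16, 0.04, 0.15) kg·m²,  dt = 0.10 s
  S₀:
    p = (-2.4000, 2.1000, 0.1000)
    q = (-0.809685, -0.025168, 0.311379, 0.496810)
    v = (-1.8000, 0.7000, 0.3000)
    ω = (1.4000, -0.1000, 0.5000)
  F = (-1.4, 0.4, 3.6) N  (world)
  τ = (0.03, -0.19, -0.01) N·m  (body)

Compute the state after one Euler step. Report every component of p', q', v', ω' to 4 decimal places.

p + v·dt = (-2.5800, 2.1700, 0.1300)
v + (F/m)dt = (-1.8467, 0.7133, 0.4200)
ω×(Iω) gyroscopic = (-0.0055, 0.0070, 0.0168)
(τ − ω×Iω)/I = (0.2219, -4.9250, -0.1787)
ω + α·dt = (1.4222, -0.5925, 0.4821)
Hamilton product q⊗(0,ω) = (-0.1820319, -0.9281885, 0.7890865, -0.8382563)
q' = normalize(q + ½dt·q⊗(0,ω)) = (-0.8165, -0.0714, 0.3499, 0.4536)

p' = (-2.5800, 2.1700, 0.1300)
q' = (-0.8165, -0.0714, 0.3499, 0.4536)
v' = (-1.8467, 0.7133, 0.4200)
ω' = (1.4222, -0.5925, 0.4821)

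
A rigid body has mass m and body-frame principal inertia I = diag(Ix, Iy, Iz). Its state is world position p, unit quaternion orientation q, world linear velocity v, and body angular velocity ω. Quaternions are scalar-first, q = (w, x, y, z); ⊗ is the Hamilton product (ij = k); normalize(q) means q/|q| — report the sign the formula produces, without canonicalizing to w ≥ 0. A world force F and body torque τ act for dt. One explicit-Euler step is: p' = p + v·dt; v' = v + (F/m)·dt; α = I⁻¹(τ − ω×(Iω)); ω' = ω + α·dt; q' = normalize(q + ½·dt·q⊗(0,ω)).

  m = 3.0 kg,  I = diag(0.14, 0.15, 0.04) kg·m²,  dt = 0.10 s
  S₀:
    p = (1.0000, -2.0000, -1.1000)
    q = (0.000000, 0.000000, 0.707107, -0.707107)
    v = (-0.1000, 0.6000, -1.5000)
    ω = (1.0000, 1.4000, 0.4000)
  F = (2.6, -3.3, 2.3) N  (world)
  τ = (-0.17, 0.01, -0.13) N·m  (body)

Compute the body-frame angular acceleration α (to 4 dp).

α = (-0.7743, -0.2000, -3.6000)

gyro term ω×Iω = (-0.0616, 0.0400, 0.0140)
angular accel α = (-0.7743, -0.2000, -3.6000)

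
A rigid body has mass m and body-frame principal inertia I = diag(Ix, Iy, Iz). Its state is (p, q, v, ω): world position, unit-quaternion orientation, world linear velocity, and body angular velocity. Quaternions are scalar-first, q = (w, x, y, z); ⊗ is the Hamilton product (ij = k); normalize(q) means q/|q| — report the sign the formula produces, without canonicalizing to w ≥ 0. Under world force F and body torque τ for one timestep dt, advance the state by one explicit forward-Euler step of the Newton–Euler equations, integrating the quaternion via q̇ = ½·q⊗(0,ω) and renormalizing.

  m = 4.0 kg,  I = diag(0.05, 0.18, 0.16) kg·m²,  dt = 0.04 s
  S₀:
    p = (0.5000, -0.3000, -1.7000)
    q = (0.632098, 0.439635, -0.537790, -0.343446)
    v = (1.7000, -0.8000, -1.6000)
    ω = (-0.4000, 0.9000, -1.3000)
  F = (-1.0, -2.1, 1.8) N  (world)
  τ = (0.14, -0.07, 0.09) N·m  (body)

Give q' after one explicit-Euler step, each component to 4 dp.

q' = (0.6360, 0.4545, -0.5120, -0.3561)

2q̇ = q⊗(0,ω) = (0.2133852, 0.7553892, 1.2777921, -0.6411719)
q + ½dt·q⊗(0,ω), renormalized = (0.6360, 0.4545, -0.5120, -0.3561)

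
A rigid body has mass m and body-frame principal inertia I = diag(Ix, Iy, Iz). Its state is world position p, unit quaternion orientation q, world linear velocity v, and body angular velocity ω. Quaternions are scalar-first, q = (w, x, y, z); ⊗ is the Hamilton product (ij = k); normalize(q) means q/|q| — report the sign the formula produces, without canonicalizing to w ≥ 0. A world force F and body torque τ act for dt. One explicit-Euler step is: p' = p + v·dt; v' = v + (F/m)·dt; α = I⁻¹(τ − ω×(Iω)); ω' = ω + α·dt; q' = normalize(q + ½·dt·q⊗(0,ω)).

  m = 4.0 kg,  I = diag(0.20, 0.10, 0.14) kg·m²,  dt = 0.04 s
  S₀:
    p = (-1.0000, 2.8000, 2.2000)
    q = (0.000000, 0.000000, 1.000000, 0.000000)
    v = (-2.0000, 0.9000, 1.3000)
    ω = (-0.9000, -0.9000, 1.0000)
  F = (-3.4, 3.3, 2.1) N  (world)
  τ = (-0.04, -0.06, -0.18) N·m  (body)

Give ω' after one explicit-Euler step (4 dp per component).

angular accel α = (-0.0200, -0.0600, -0.7071)
new body rate ω' = (-0.9008, -0.9024, 0.9717)

ω' = (-0.9008, -0.9024, 0.9717)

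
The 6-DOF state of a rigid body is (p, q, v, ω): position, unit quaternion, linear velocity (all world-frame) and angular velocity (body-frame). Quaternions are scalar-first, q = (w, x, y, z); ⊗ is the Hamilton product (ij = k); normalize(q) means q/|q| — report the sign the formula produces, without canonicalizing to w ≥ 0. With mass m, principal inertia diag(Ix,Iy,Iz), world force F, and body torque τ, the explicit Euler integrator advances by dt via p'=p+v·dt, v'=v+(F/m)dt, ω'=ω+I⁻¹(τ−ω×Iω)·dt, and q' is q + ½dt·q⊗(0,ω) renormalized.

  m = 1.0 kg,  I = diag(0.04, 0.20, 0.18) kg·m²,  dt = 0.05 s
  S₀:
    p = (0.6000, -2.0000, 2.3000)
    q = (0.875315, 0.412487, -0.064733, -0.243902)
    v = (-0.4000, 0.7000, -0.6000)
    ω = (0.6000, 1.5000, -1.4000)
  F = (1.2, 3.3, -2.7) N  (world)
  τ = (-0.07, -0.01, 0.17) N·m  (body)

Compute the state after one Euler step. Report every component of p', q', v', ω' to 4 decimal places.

p' = (0.5800, -1.9650, 2.2700)
q' = (0.8618, 0.4364, -0.0211, -0.2577)
v' = (-0.3400, 0.8650, -0.7350)
ω' = (0.4600, 1.4681, -1.3928)

p + v·dt = (0.5800, -1.9650, 2.2700)
new velocity v' = (-0.3400, 0.8650, -0.7350)
(τ − ω×Iω)/I = (-2.8000, -0.6380, 0.1444)
ω + α·dt = (0.4600, 1.4681, -1.3928)
Hamilton product q⊗(0,ω) = (-0.4918555, 0.9816682, 1.7441131, -0.5678707)
q + ½dt·q⊗(0,ω), renormalized = (0.8618, 0.4364, -0.0211, -0.2577)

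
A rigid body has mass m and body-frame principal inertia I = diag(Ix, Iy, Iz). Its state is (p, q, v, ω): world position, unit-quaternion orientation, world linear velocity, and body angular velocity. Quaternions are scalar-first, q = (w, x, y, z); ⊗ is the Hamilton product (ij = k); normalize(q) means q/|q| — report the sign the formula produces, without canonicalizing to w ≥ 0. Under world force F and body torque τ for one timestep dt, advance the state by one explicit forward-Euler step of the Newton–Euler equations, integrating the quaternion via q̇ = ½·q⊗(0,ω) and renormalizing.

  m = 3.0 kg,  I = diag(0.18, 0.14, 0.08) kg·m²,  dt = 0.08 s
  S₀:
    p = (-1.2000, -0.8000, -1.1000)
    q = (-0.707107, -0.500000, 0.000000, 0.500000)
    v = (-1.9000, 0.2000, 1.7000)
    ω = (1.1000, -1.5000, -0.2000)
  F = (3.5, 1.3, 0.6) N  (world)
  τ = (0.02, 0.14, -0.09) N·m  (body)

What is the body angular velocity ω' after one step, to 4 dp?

ω' = (1.1169, -1.4074, -0.3560)

(τ − ω×Iω)/I = (0.2111, 1.1571, -1.9500)
new body rate ω' = (1.1169, -1.4074, -0.3560)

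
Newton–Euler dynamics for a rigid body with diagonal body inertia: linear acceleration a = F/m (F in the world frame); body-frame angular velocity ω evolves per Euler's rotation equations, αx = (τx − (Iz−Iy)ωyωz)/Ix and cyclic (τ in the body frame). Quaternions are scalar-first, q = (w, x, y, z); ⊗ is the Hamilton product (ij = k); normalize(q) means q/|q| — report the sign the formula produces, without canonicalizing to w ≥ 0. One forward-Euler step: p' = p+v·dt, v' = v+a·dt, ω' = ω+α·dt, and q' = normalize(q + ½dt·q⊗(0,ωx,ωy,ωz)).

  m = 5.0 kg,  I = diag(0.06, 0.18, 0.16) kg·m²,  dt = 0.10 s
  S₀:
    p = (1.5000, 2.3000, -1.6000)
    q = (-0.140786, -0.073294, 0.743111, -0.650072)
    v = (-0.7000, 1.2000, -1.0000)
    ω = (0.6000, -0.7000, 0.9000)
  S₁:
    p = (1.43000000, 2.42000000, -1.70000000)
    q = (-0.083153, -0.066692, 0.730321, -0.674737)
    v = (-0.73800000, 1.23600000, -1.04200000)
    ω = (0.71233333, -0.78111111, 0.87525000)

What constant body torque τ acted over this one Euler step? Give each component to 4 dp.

ω₁ − ω₀ = (0.11233333, -0.08111111, -0.02475000)
applied torque τ = (0.0800, -0.2000, -0.0900)

τ = (0.0800, -0.2000, -0.0900)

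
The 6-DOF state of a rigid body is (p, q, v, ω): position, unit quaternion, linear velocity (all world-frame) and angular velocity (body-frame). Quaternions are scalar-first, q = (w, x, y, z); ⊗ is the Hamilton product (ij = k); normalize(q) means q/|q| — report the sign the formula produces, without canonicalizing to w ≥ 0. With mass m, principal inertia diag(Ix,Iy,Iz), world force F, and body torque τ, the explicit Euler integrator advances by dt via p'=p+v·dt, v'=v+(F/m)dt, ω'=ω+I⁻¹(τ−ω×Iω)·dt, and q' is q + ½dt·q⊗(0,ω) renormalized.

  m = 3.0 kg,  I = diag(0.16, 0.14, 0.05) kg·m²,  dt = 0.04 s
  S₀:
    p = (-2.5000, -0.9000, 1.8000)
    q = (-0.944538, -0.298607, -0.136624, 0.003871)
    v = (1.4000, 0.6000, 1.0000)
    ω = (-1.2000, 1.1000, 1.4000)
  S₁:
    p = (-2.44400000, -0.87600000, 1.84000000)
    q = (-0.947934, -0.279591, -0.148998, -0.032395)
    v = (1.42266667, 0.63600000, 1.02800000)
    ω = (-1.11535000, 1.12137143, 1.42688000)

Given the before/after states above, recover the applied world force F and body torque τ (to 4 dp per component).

velocity change Δv = (0.02266667, 0.03600000, 0.02800000)
m·(v₁−v₀)/dt = (1.7000, 2.7000, 2.1000)
Δω = ω₁−ω₀ = (0.08465000, 0.02137143, 0.02688000)
I·α + gyro = (0.2000, -0.1100, 0.0600)

F = (1.7000, 2.7000, 2.1000)
τ = (0.2000, -0.1100, 0.0600)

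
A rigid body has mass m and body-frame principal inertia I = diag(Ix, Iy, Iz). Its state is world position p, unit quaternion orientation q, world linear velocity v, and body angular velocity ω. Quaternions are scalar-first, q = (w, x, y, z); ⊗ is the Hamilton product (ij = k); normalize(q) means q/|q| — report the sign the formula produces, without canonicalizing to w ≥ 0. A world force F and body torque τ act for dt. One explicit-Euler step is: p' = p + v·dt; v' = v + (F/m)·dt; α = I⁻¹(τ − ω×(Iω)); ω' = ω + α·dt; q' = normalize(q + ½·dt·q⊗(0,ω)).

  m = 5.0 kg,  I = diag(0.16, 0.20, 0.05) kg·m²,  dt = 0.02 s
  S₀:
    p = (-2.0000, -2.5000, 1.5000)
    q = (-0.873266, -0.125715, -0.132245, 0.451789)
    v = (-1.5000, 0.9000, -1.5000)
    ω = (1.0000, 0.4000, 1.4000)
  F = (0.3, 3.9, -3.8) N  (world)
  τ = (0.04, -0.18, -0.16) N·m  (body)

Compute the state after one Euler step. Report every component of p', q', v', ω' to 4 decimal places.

p' = (-2.0300, -2.4820, 1.4700)
q' = (-0.8777, -0.1381, -0.1294, 0.4403)
v' = (-1.4988, 0.9156, -1.5152)
ω' = (1.0155, 0.3666, 1.3296)

p + v·dt = (-2.0300, -2.4820, 1.4700)
new velocity v' = (-1.4988, 0.9156, -1.5152)
ω×(Iω) gyroscopic = (-0.0840, 0.1540, 0.0160)
angular accel α = (0.7750, -1.6700, -3.5200)
new body rate ω' = (1.0155, 0.3666, 1.3296)
Hamilton product q⊗(0,ω) = (-0.4538916, -1.2391246, 0.2784836, -1.1406134)
updated quaternion q' = (-0.8777, -0.1381, -0.1294, 0.4403)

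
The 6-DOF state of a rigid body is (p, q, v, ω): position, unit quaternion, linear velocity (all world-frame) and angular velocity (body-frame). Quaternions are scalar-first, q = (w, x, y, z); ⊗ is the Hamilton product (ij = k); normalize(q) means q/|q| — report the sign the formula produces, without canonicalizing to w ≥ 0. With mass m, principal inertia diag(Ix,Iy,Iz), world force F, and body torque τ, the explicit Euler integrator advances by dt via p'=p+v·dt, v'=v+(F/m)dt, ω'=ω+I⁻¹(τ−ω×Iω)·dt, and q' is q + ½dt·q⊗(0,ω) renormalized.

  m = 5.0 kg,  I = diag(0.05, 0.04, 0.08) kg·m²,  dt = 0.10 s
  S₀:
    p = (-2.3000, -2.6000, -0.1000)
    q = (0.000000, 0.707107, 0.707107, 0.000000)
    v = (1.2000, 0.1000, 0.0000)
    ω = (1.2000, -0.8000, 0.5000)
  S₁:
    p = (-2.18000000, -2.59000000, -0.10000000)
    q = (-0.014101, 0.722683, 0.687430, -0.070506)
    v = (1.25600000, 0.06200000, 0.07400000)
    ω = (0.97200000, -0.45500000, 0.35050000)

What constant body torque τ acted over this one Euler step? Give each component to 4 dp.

ω₁ − ω₀ = (-0.22800000, 0.34500000, -0.14950000)
precession coupling = (-0.0160, -0.0180, 0.0096)
applied torque τ = (-0.1300, 0.1200, -0.1100)

τ = (-0.1300, 0.1200, -0.1100)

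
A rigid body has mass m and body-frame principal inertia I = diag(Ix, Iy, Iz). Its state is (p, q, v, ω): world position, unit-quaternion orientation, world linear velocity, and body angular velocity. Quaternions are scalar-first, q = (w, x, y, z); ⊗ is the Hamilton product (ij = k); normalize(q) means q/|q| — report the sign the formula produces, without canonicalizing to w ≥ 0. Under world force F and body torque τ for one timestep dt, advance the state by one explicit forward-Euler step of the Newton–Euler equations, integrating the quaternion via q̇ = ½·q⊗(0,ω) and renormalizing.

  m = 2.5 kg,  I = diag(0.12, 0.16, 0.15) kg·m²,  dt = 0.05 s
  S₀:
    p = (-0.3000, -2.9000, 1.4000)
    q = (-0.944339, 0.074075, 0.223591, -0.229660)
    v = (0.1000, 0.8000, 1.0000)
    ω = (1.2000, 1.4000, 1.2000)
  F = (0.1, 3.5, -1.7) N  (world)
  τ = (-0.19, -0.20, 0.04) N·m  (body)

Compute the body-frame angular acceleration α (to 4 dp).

gyro term ω×Iω = (-0.0168, -0.0432, 0.0672)
angular accel α = (-1.4433, -0.9800, -0.1813)

α = (-1.4433, -0.9800, -0.1813)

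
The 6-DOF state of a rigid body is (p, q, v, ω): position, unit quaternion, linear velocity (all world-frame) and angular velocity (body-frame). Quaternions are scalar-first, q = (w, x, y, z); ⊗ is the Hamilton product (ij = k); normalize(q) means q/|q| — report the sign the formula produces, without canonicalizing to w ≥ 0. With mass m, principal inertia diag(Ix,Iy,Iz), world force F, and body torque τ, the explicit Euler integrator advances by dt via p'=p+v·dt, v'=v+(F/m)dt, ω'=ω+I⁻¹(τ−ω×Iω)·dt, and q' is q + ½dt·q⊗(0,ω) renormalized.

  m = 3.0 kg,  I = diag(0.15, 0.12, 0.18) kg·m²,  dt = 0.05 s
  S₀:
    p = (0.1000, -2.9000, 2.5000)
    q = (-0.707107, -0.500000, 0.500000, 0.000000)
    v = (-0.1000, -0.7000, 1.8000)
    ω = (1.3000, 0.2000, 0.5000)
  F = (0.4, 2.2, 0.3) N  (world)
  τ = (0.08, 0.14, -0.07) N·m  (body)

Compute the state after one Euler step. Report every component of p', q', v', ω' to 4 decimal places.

p' = (0.0950, -2.9350, 2.5900)
q' = (-0.6929, -0.5164, 0.5024, -0.0276)
v' = (-0.0933, -0.6633, 1.8050)
ω' = (1.3247, 0.2665, 0.4827)

a = F/m = (0.1333, 0.7333, 0.1000)
p' = p + v·dt = (0.0950, -2.9350, 2.5900)
v' = v + a·dt = (-0.0933, -0.6633, 1.8050)
ω×(Iω) gyroscopic = (0.0060, -0.0195, -0.0078)
(τ − ω×Iω)/I = (0.4933, 1.3292, -0.3456)
ω' = ω + α·dt = (1.3247, 0.2665, 0.4827)
Hamilton product q⊗(0,ω) = (0.5500000, -0.6692391, 0.1085786, -1.1035535)
updated quaternion q' = (-0.6929, -0.5164, 0.5024, -0.0276)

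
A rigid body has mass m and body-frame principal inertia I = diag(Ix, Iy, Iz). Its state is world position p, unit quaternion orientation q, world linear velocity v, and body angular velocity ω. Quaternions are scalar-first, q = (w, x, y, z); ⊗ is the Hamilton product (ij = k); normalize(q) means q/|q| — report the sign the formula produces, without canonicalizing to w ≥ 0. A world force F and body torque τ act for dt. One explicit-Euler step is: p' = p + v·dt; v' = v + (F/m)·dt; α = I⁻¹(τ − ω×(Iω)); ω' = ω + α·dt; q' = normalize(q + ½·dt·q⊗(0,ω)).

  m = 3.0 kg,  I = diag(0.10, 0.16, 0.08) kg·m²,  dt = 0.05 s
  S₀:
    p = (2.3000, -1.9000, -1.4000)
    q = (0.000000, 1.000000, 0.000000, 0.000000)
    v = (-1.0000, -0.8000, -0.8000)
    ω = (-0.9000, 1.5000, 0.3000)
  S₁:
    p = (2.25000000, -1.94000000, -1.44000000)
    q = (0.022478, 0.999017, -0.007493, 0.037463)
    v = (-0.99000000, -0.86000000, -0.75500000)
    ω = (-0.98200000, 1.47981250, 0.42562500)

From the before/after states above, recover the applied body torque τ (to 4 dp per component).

rate change Δω = (-0.08200000, -0.02018750, 0.12562500)
precession coupling = (-0.0360, -0.0054, -0.0810)
I·α + gyro = (-0.2000, -0.0700, 0.1200)

τ = (-0.2000, -0.0700, 0.1200)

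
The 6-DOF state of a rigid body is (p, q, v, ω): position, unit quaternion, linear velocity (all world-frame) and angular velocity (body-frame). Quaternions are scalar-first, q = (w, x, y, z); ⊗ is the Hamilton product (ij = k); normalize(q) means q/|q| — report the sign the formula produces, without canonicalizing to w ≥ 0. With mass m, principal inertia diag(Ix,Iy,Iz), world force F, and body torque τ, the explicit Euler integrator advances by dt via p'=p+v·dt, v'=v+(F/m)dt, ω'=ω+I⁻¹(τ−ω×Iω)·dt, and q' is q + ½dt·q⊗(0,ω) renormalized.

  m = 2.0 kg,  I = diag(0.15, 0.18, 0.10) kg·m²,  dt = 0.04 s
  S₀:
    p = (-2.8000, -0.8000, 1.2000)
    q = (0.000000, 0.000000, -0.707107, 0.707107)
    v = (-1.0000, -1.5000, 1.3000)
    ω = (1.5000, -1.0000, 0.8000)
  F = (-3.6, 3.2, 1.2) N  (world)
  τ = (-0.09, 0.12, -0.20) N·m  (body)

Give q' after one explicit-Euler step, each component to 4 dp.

q' = (-0.0254, 0.0028, -0.6854, 0.7278)

2q̇ = q⊗(0,ω) = (-1.2727926, 0.1414214, 1.0606605, 1.0606605)
updated quaternion q' = (-0.0254, 0.0028, -0.6854, 0.7278)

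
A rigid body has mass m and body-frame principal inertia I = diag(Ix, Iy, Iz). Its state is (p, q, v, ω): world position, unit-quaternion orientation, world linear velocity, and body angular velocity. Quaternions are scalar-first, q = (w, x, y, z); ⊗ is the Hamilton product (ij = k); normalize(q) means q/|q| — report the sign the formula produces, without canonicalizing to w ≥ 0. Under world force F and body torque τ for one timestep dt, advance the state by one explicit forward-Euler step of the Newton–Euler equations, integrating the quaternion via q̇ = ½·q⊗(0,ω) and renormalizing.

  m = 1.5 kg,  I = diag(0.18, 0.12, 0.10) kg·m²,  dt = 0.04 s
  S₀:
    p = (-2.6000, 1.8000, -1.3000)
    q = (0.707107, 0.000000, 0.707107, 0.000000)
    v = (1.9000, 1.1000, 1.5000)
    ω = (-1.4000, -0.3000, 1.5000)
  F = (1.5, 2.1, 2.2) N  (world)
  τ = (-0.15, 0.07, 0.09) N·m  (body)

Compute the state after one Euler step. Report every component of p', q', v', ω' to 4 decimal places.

a = (1.0000, 1.4000, 1.4667)
p' = p + v·dt = (-2.5240, 1.8440, -1.2400)
new velocity v' = (1.9400, 1.1560, 1.5587)
angular accel α = (-0.8833, 1.9833, 1.1520)
ω' = ω + α·dt = (-1.4353, -0.2207, 1.5461)
Hamilton product q⊗(0,ω) = (0.2121321, 0.0707107, -0.2121321, 2.0506103)
q' = normalize(q + ½dt·q⊗(0,ω)) = (0.7107, 0.0014, 0.7023, 0.0410)

p' = (-2.5240, 1.8440, -1.2400)
q' = (0.7107, 0.0014, 0.7023, 0.0410)
v' = (1.9400, 1.1560, 1.5587)
ω' = (-1.4353, -0.2207, 1.5461)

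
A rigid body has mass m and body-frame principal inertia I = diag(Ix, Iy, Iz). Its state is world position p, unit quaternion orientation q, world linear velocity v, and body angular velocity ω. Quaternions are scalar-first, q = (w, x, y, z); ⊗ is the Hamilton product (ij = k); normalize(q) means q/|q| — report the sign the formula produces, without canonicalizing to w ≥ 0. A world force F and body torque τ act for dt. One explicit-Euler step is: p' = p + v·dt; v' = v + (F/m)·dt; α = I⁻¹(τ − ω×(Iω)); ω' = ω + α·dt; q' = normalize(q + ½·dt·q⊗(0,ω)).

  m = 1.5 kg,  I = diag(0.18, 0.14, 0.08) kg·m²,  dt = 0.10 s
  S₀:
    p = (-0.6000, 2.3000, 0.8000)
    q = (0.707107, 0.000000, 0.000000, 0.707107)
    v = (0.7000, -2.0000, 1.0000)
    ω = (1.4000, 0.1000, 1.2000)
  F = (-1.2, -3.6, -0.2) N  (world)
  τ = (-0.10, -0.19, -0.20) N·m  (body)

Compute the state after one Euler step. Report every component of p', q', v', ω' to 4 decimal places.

p' = (-0.5300, 2.1000, 0.9000)
q' = (0.6619, 0.0458, 0.0528, 0.7464)
v' = (0.6200, -2.2400, 0.9867)
ω' = (1.3484, -0.1557, 0.9570)

a = (-0.8000, -2.4000, -0.1333)
p' = p + v·dt = (-0.5300, 2.1000, 0.9000)
v + (F/m)dt = (0.6200, -2.2400, 0.9867)
gyro term ω×Iω = (-0.0072, 0.1680, -0.0056)
(τ − ω×Iω)/I = (-0.5156, -2.5571, -2.4300)
ω' = ω + α·dt = (1.3484, -0.1557, 0.9570)
2q̇ = q⊗(0,ω) = (-0.8485284, 0.9192391, 1.0606605, 0.8485284)
q' = normalize(q + ½dt·q⊗(0,ω)) = (0.6619, 0.0458, 0.0528, 0.7464)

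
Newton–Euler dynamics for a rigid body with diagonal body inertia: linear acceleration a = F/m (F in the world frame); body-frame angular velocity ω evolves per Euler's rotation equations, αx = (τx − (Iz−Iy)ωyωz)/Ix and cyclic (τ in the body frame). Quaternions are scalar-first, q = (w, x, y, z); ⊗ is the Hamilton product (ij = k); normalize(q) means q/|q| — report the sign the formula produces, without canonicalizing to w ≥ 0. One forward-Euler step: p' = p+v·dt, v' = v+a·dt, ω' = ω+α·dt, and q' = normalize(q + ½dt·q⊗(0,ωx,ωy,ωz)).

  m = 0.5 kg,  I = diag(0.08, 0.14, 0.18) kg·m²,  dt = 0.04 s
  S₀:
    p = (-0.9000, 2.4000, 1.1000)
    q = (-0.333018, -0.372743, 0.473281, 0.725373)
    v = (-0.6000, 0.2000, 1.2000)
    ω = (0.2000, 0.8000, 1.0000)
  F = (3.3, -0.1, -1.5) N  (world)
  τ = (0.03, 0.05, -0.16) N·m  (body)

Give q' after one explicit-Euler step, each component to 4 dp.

q' = (-0.3535, -0.3761, 0.4781, 0.7106)

q⊗(0,ω) = (-1.0294492, -0.1736210, 0.2514032, -0.7258686)
updated quaternion q' = (-0.3535, -0.3761, 0.4781, 0.7106)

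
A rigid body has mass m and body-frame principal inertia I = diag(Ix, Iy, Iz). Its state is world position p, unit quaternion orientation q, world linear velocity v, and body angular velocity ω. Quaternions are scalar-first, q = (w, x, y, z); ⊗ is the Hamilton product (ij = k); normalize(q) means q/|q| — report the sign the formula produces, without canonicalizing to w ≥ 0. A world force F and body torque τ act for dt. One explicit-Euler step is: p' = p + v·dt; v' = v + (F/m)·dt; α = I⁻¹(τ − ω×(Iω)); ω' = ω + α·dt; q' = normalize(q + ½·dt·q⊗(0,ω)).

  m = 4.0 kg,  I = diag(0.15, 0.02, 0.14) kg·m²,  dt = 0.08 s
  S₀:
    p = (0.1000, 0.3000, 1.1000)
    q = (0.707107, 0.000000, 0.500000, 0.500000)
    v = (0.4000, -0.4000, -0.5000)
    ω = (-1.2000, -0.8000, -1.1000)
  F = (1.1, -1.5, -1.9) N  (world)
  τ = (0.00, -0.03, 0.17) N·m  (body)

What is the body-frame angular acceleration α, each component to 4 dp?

gyro term ω×Iω = (0.1056, 0.0132, -0.1248)
(τ − ω×Iω)/I = (-0.7040, -2.1600, 2.1057)

α = (-0.7040, -2.1600, 2.1057)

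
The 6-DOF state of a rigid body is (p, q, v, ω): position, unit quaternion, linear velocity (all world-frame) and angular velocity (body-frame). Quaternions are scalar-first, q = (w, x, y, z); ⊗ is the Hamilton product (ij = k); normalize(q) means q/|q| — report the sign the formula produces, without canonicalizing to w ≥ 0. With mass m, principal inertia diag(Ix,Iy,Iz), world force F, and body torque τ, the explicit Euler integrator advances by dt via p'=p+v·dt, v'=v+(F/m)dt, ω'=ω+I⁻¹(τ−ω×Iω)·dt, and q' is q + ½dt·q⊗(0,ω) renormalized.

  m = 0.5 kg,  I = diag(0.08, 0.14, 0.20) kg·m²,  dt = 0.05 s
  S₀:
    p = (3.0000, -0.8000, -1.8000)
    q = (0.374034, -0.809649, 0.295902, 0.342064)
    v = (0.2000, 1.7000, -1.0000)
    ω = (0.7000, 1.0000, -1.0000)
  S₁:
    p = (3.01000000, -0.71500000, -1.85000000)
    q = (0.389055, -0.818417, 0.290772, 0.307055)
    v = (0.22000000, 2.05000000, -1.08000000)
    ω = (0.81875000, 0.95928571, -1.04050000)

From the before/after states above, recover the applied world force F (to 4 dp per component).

F = (0.2000, 3.5000, -0.8000)

v₁ − v₀ = (0.02000000, 0.35000000, -0.08000000)
F = m·Δv/dt = (0.2000, 3.5000, -0.8000)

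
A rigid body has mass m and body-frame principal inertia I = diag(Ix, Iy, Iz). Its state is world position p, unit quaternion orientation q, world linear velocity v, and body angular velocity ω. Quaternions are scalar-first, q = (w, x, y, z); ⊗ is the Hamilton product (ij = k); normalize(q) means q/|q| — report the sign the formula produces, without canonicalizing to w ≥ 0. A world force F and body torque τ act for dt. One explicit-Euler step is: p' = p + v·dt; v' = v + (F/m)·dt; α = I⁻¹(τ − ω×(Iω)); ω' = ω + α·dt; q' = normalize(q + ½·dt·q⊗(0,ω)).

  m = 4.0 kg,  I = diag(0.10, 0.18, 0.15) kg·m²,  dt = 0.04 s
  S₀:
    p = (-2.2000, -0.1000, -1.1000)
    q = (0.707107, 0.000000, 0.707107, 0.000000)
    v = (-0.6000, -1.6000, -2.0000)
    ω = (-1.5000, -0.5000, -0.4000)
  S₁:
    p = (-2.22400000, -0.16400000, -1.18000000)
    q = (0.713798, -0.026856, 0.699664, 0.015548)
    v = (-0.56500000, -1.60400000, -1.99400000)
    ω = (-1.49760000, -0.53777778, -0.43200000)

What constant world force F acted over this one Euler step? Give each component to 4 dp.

F = (3.5000, -0.4000, 0.6000)

Δv = v₁−v₀ = (0.03500000, -0.00400000, 0.00600000)
applied force F = (3.5000, -0.4000, 0.6000)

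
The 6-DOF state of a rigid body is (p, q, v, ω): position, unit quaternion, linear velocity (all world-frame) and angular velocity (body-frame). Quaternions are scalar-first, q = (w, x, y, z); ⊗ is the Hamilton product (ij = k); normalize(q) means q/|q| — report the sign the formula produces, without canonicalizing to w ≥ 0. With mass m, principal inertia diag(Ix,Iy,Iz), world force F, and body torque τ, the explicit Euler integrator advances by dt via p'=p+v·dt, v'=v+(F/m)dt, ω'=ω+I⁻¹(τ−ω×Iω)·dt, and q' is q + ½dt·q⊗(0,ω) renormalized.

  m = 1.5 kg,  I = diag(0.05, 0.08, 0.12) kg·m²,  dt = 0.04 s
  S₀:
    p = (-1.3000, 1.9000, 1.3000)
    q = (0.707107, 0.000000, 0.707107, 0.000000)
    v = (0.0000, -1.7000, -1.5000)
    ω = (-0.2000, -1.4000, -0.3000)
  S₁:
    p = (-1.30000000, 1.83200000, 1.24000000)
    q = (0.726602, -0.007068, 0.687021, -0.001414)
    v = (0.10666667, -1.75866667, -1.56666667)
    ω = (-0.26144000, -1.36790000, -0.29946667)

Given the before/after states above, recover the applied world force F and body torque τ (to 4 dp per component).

Δv = v₁−v₀ = (0.10666667, -0.05866667, -0.06666667)
F = m·Δv/dt = (4.0000, -2.2000, -2.5000)
ω₁ − ω₀ = (-0.06144000, 0.03210000, 0.00053333)
precession coupling = (0.0168, -0.0042, 0.0084)
applied torque τ = (-0.0600, 0.0600, 0.0100)

F = (4.0000, -2.2000, -2.5000)
τ = (-0.0600, 0.0600, 0.0100)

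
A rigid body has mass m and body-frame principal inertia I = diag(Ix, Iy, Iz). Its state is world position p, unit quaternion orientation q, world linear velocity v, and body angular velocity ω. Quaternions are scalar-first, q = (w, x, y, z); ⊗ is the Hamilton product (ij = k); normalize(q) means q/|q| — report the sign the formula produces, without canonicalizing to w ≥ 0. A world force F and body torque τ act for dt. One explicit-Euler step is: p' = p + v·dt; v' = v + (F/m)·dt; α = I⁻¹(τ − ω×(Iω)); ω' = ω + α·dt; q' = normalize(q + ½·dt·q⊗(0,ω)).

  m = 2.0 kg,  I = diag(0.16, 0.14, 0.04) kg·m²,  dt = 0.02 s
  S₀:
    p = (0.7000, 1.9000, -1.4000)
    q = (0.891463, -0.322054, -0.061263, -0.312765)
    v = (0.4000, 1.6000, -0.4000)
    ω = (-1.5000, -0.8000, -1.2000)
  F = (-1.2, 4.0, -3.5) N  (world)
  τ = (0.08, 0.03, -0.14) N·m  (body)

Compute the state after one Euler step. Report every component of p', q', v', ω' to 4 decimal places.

a = (-0.6000, 2.0000, -1.7500)
p + v·dt = (0.7080, 1.9320, -1.4080)
new velocity v' = (0.3880, 1.6400, -0.4350)
precession coupling ω×(Iω) = (-0.0960, 0.2160, -0.0240)
angular accel α = (1.1000, -1.3286, -2.9000)
ω' = ω + α·dt = (-1.4780, -0.8266, -1.2580)
Hamilton product q⊗(0,ω) = (-0.9074094, -1.5138909, -0.6304877, -0.9040069)
q + ½dt·q⊗(0,ω), renormalized = (0.8822, -0.3371, -0.0676, -0.3217)

p' = (0.7080, 1.9320, -1.4080)
q' = (0.8822, -0.3371, -0.0676, -0.3217)
v' = (0.3880, 1.6400, -0.4350)
ω' = (-1.4780, -0.8266, -1.2580)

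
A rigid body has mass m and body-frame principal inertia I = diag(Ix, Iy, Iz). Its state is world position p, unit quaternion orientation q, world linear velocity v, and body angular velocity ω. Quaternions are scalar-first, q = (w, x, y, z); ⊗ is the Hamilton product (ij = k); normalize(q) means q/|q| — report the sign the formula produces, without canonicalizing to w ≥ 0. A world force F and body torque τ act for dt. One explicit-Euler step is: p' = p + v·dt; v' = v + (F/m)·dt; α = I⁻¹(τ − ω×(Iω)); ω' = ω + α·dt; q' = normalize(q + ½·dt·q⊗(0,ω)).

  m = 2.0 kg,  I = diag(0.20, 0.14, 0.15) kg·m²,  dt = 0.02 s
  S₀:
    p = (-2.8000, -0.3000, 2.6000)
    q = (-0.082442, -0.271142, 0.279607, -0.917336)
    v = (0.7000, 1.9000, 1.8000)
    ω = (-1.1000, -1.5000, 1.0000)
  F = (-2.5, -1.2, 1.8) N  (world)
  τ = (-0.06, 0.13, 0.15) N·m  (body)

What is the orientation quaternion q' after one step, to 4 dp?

q' = (-0.0720, -0.2811, 0.2936, -0.9108)

Hamilton product q⊗(0,ω) = (1.0384903, -1.0057108, 1.4038746, 0.6318387)
updated quaternion q' = (-0.0720, -0.2811, 0.2936, -0.9108)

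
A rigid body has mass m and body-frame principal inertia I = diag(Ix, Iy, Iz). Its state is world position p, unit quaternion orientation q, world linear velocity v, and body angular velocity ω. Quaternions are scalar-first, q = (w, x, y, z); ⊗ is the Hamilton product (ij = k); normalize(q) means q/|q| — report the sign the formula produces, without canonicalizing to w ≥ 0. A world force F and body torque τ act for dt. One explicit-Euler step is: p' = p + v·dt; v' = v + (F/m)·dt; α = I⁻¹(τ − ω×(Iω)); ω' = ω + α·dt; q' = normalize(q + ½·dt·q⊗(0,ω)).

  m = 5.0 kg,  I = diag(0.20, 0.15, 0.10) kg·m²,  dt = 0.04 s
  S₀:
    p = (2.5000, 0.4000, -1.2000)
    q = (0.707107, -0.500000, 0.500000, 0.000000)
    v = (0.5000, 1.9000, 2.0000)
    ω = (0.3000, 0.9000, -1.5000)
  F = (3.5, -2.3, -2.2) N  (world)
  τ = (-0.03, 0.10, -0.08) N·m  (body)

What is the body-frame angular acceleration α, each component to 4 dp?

α = (-0.4875, 0.9667, -0.6650)

precession coupling ω×(Iω) = (0.0675, -0.0450, -0.0135)
angular accel α = (-0.4875, 0.9667, -0.6650)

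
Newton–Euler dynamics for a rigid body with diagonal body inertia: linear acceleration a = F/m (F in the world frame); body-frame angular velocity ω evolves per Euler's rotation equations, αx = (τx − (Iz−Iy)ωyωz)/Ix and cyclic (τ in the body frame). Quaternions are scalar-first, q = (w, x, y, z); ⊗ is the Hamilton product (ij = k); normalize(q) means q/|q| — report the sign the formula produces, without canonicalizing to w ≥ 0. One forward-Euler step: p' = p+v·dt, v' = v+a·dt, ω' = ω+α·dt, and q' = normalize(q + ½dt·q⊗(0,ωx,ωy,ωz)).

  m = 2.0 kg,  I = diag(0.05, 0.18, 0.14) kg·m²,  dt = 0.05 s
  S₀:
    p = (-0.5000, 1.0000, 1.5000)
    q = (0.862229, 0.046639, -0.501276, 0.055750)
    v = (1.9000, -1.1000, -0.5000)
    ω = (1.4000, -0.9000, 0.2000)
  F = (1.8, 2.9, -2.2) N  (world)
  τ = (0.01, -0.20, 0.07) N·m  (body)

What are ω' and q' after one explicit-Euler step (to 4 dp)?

ω' = (1.4028, -0.9486, 0.2835)
q' = (0.8483, 0.0755, -0.5185, 0.0765)

ω×(Iω) gyroscopic = (0.0072, -0.0252, -0.1638)
(τ − ω×Iω)/I = (0.0560, -0.9711, 1.6700)
ω' = ω + α·dt = (1.4028, -0.9486, 0.2835)
Hamilton product q⊗(0,ω) = (-0.5275930, 1.1570404, -0.7072839, 0.8322571)
updated quaternion q' = (0.8483, 0.0755, -0.5185, 0.0765)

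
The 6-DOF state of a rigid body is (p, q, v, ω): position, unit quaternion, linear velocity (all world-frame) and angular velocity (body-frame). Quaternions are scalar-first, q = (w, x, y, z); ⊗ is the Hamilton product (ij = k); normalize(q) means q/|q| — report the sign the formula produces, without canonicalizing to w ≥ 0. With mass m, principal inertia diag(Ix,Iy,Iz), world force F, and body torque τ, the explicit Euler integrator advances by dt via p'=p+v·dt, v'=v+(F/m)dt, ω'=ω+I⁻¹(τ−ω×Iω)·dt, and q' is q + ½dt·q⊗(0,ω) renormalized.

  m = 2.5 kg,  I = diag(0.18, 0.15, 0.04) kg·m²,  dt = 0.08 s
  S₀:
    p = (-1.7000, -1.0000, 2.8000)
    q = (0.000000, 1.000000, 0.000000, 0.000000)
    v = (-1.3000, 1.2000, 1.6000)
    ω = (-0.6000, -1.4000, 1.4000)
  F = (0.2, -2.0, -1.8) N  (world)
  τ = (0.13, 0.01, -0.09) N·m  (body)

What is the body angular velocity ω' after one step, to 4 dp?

ω×(Iω) gyroscopic = (0.2156, -0.1176, -0.0252)
α = I⁻¹(τ − ω×Iω) = (-0.4756, 0.8507, -1.6200)
new body rate ω' = (-0.6380, -1.3319, 1.2704)

ω' = (-0.6380, -1.3319, 1.2704)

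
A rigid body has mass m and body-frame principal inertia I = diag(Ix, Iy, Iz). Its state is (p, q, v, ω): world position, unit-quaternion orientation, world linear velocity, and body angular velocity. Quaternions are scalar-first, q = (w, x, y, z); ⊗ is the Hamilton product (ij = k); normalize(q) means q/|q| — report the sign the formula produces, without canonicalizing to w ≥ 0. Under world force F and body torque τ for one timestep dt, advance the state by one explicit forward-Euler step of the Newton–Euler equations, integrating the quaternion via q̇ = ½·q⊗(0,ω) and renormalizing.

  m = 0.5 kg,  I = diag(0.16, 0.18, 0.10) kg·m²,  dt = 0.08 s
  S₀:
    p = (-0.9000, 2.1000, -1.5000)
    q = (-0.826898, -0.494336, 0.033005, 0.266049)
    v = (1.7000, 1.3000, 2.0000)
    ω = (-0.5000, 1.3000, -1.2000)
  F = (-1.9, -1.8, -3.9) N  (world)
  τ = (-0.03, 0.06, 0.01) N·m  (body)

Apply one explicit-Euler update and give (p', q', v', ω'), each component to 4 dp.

p' = (-0.7640, 2.2040, -1.3400)
q' = (-0.8235, -0.4919, -0.0389, 0.2799)
v' = (1.3960, 1.0120, 1.3760)
ω' = (-0.5774, 1.3107, -1.1816)

a = F/m = (-3.8000, -3.6000, -7.8000)
new position p' = (-0.7640, 2.2040, -1.3400)
v' = v + a·dt = (1.3960, 1.0120, 1.3760)
α = I⁻¹(τ − ω×Iω) = (-0.9675, 0.1333, 0.2300)
ω' = ω + α·dt = (-0.5774, 1.3107, -1.1816)
q⊗(0,ω) = (0.0291843, 0.0279793, -1.8011951, 0.3661433)
q + ½dt·q⊗(0,ω), renormalized = (-0.8235, -0.4919, -0.0389, 0.2799)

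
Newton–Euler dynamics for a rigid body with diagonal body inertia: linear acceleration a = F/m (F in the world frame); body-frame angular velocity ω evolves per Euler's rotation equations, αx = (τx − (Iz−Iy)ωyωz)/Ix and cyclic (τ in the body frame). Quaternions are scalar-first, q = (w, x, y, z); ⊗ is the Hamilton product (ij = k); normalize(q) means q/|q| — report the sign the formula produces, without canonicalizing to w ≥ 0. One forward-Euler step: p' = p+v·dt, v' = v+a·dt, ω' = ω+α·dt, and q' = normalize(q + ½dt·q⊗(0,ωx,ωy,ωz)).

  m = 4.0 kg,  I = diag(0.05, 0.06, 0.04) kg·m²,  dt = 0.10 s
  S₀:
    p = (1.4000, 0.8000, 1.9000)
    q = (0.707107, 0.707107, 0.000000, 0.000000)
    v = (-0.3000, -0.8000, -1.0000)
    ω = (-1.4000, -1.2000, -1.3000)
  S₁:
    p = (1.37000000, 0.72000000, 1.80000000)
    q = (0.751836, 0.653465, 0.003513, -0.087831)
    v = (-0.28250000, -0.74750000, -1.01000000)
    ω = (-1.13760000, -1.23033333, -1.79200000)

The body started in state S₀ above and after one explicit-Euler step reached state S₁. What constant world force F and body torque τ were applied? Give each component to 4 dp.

F = (0.7000, 2.1000, -0.4000)
τ = (0.1000, 0.0000, -0.1800)

Δω = ω₁−ω₀ = (0.26240000, -0.03033333, -0.49200000)
I·α + gyro = (0.1000, 0.0000, -0.1800)
velocity change Δv = (0.01750000, 0.05250000, -0.01000000)
F = m·Δv/dt = (0.7000, 2.1000, -0.4000)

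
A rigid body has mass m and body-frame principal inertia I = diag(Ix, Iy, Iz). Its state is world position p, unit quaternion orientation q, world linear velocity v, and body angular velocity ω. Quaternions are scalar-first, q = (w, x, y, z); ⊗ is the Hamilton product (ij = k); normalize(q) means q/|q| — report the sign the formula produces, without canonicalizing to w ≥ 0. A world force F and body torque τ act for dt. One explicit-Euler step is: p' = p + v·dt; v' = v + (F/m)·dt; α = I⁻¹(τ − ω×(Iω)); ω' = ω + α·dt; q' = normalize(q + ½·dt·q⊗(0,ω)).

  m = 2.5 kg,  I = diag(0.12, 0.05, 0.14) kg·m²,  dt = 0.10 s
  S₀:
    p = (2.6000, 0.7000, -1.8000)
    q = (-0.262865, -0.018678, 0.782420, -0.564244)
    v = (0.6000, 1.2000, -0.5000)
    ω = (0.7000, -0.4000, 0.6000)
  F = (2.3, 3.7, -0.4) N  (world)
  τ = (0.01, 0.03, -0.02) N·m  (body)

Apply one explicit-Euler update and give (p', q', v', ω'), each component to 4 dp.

gyro term ω×Iω = (-0.0216, -0.0084, 0.0196)
angular accel α = (0.2633, 0.7680, -0.2829)
new body rate ω' = (0.7263, -0.3232, 0.5717)
2q̇ = q⊗(0,ω) = (0.6645890, 0.0597489, -0.2786180, -0.6979418)
q' = normalize(q + ½dt·q⊗(0,ω)) = (-0.2293, -0.0157, 0.7675, -0.5984)
a = F/m = (0.9200, 1.4800, -0.1600)
new position p' = (2.6600, 0.8200, -1.8500)
v' = v + a·dt = (0.6920, 1.3480, -0.5160)

p' = (2.6600, 0.8200, -1.8500)
q' = (-0.2293, -0.0157, 0.7675, -0.5984)
v' = (0.6920, 1.3480, -0.5160)
ω' = (0.7263, -0.3232, 0.5717)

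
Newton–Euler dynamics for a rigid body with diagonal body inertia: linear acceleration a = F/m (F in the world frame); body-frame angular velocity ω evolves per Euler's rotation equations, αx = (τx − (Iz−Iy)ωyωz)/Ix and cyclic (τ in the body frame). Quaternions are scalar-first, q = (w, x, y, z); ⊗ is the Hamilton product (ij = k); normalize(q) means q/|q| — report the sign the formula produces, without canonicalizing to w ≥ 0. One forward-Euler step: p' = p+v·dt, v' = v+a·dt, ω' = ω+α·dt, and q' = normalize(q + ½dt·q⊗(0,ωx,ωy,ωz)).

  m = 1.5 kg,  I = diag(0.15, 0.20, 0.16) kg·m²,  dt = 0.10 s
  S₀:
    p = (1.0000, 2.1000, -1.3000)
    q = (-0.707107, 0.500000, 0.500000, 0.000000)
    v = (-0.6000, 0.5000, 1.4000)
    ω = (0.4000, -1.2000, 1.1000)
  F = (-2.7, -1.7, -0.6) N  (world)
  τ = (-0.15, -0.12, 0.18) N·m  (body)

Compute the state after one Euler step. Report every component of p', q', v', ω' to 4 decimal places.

gyro term ω×Iω = (0.0528, -0.0044, -0.0240)
(τ − ω×Iω)/I = (-1.3520, -0.5780, 1.2750)
ω + α·dt = (0.2648, -1.2578, 1.2275)
2q̇ = q⊗(0,ω) = (0.4000000, 0.2671572, 0.2985284, -1.5778177)
q' = normalize(q + ½dt·q⊗(0,ω)) = (-0.6847, 0.5116, 0.5131, -0.0786)
linear accel F/m = (-1.8000, -1.1333, -0.4000)
p + v·dt = (0.9400, 2.1500, -1.1600)
v' = v + a·dt = (-0.7800, 0.3867, 1.3600)

p' = (0.9400, 2.1500, -1.1600)
q' = (-0.6847, 0.5116, 0.5131, -0.0786)
v' = (-0.7800, 0.3867, 1.3600)
ω' = (0.2648, -1.2578, 1.2275)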